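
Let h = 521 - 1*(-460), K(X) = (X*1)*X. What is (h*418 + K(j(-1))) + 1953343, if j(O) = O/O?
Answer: 2363402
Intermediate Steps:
j(O) = 1
K(X) = X² (K(X) = X*X = X²)
h = 981 (h = 521 + 460 = 981)
(h*418 + K(j(-1))) + 1953343 = (981*418 + 1²) + 1953343 = (410058 + 1) + 1953343 = 410059 + 1953343 = 2363402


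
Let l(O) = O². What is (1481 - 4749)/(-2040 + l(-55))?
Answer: -3268/985 ≈ -3.3178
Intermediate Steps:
(1481 - 4749)/(-2040 + l(-55)) = (1481 - 4749)/(-2040 + (-55)²) = -3268/(-2040 + 3025) = -3268/985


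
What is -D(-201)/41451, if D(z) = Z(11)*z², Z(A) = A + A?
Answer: -296274/13817 ≈ -21.443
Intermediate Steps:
Z(A) = 2*A
D(z) = 22*z² (D(z) = (2*11)*z² = 22*z²)
-D(-201)/41451 = -22*(-201)²/41451 = -22*40401*(1/41451) = -1*888822*(1/41451) = -888822*1/41451 = -296274/13817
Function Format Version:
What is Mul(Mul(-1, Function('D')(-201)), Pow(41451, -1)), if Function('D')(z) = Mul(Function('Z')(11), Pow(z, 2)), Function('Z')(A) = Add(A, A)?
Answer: Rational(-296274, 13817) ≈ -21.443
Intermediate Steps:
Function('Z')(A) = Mul(2, A)
Function('D')(z) = Mul(22, Pow(z, 2)) (Function('D')(z) = Mul(Mul(2, 11), Pow(z, 2)) = Mul(22, Pow(z, 2)))
Mul(Mul(-1, Function('D')(-201)), Pow(41451, -1)) = Mul(Mul(-1, Mul(22, Pow(-201, 2))), Pow(41451, -1)) = Mul(Mul(-1, Mul(22, 40401)), Rational(1, 41451)) = Mul(Mul(-1, 888822), Rational(1, 41451)) = Mul(-888822, Rational(1, 41451)) = Rational(-296274, 13817)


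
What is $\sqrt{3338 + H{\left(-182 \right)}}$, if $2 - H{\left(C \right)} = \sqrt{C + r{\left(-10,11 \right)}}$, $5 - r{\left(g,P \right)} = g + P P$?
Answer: $2 \sqrt{835 - 3 i \sqrt{2}} \approx 57.793 - 0.14682 i$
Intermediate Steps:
$r{\left(g,P \right)} = 5 - g - P^{2}$ ($r{\left(g,P \right)} = 5 - \left(g + P P\right) = 5 - \left(g + P^{2}\right) = 5 - g - P^{2}$)
$H{\left(C \right)} = 2 - \sqrt{-106 + C}$ ($H{\left(C \right)} = 2 - \sqrt{C - 106} = 2 - \sqrt{-106 + C}$)
$\sqrt{3338 + H{\left(-182 \right)}} = \sqrt{3338 + \left(2 - \sqrt{-106 - 182}\right)} = \sqrt{3338 + \left(2 - \sqrt{-288}\right)} = \sqrt{3338 + \left(2 - 12 i \sqrt{2}\right)} = \sqrt{3340 - 12 i \sqrt{2}}$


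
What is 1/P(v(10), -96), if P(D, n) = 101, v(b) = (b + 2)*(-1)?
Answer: 1/101 ≈ 0.0099010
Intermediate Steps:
v(b) = -2 - b (v(b) = (2 + b)*(-1) = -2 - b)
1/P(v(10), -96) = 1/101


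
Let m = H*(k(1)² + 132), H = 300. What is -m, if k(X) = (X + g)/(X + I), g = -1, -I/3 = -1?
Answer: -39600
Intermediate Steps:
I = 3 (I = -3*(-1) = 3)
k(X) = (-1 + X)/(3 + X) (k(X) = (X - 1)/(X + 3) = (-1 + X)/(3 + X))
m = 39600 (m = 300*(((-1 + 1)/(3 + 1))² + 132) = 300*((0/4)² + 132) = 300*(((¼)*0)² + 132) = 300*(0² + 132) = 300*(0 + 132) = 300*132 = 39600)
-m = -1*39600 = -39600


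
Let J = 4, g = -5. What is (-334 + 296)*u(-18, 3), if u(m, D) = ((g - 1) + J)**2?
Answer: -152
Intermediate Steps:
u(m, D) = 4 (u(m, D) = ((-5 - 1) + 4)**2 = (-6 + 4)**2 = (-2)**2 = 4)
(-334 + 296)*u(-18, 3) = (-334 + 296)*4 = -38*4 = -152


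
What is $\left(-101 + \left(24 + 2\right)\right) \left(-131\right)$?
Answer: $9825$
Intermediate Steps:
$\left(-101 + \left(24 + 2\right)\right) \left(-131\right) = \left(-101 + 26\right) \left(-131\right) = \left(-75\right) \left(-131\right) = 9825$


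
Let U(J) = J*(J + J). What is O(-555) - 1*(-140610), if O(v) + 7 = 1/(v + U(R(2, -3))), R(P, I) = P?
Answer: 76909840/547 ≈ 1.4060e+5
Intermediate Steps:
U(J) = 2*J**2 (U(J) = J*(2*J) = 2*J**2)
O(v) = -7 + 1/(8 + v) (O(v) = -7 + 1/(v + 2*2**2) = -7 + 1/(v + 2*4) = -7 + 1/(v + 8) = -7 + 1/(8 + v))
O(-555) - 1*(-140610) = (-55 - 7*(-555))/(8 - 555) - 1*(-140610) = (-55 + 3885)/(-547) + 140610 = -1/547*3830 + 140610 = -3830/547 + 140610 = 76909840/547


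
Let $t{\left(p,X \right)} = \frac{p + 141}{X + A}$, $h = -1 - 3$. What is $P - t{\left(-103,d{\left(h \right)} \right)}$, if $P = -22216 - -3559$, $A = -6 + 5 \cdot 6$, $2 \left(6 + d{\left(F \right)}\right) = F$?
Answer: $- \frac{149275}{8} \approx -18659.0$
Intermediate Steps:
$h = -4$ ($h = -1 - 3 = -4$)
$d{\left(F \right)} = -6 + \frac{F}{2}$
$A = 24$ ($A = -6 + 30 = 24$)
$t{\left(p,X \right)} = \frac{141 + p}{24 + X}$ ($t{\left(p,X \right)} = \frac{p + 141}{X + 24} = \frac{141 + p}{24 + X}$)
$P = -18657$ ($P = -22216 + 3559 = -18657$)
$P - t{\left(-103,d{\left(h \right)} \right)} = -18657 - \frac{141 - 103}{24 + \left(-6 + \frac{1}{2} \left(-4\right)\right)} = -18657 - \frac{1}{24 - 8} \cdot 38 = -18657 - \frac{1}{16} \cdot 38 = -18657 - \frac{19}{8} = - \frac{149275}{8}$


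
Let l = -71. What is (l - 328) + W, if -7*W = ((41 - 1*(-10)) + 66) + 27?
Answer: -2937/7 ≈ -419.57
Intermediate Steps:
W = -144/7 (W = -(((41 - 1*(-10)) + 66) + 27)/7 = -(((41 + 10) + 66) + 27)/7 = -((51 + 66) + 27)/7 = -(117 + 27)/7 = -⅐*144 = -144/7 ≈ -20.571)
(l - 328) + W = (-71 - 328) - 144/7 = -399 - 144/7 = -2937/7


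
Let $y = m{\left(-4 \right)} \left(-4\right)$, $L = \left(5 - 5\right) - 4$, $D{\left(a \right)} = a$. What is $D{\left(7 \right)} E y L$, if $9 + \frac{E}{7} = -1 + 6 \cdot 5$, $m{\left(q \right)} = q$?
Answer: $-62720$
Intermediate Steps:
$L = -4$ ($L = 0 - 4 = -4$)
$y = 16$ ($y = \left(-4\right) \left(-4\right) = 16$)
$E = 140$ ($E = -63 + 7 \left(-1 + 6 \cdot 5\right) = -63 + 7 \left(-1 + 30\right) = -63 + 7 \cdot 29 = -63 + 203 = 140$)
$D{\left(7 \right)} E y L = 7 \cdot 140 \cdot 16 \left(-4\right) = 980 \left(-64\right) = -62720$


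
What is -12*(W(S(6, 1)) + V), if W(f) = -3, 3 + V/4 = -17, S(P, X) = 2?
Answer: 996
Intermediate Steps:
V = -80 (V = -12 + 4*(-17) = -12 - 68 = -80)
-12*(W(S(6, 1)) + V) = -12*(-3 - 80) = -12*(-83) = 996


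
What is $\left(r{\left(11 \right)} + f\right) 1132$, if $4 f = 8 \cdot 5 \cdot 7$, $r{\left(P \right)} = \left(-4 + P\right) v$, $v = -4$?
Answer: $47544$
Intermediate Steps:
$r{\left(P \right)} = 16 - 4 P$ ($r{\left(P \right)} = \left(-4 + P\right) \left(-4\right) = 16 - 4 P$)
$f = 70$ ($f = \frac{8 \cdot 5 \cdot 7}{4} = \frac{40 \cdot 7}{4} = \frac{1}{4} \cdot 280 = 70$)
$\left(r{\left(11 \right)} + f\right) 1132 = \left(\left(16 - 44\right) + 70\right) 1132 = \left(-28 + 70\right) 1132 = 42 \cdot 1132 = 47544$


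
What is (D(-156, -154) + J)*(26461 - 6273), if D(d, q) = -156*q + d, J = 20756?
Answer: 900869312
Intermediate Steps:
D(d, q) = d - 156*q
(D(-156, -154) + J)*(26461 - 6273) = ((-156 - 156*(-154)) + 20756)*(26461 - 6273) = ((-156 + 24024) + 20756)*20188 = (23868 + 20756)*20188 = 44624*20188 = 900869312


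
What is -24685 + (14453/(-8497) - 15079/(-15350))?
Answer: -3219732358037/130428950 ≈ -24686.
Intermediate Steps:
-24685 + (14453/(-8497) - 15079/(-15350)) = -24685 + (14453*(-1/8497) - 15079*(-1/15350)) = -24685 + (-14453/8497 + 15079/15350) = -24685 - 93727287/130428950 = -3219732358037/130428950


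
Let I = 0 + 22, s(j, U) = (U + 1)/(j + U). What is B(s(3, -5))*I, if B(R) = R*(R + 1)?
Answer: 132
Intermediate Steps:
s(j, U) = (1 + U)/(U + j)
B(R) = R*(1 + R)
I = 22
B(s(3, -5))*I = (((1 - 5)/(-5 + 3))*(1 + (1 - 5)/(-5 + 3)))*22 = ((-4/(-2))*(1 - 4/(-2)))*22 = ((-½*(-4))*(1 - ½*(-4)))*22 = (2*(1 + 2))*22 = (2*3)*22 = 6*22 = 132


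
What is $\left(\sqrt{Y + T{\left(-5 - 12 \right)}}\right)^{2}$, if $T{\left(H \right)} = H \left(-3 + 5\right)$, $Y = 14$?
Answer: $-20$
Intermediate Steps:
$T{\left(H \right)} = 2 H$ ($T{\left(H \right)} = H 2 = 2 H$)
$\left(\sqrt{Y + T{\left(-5 - 12 \right)}}\right)^{2} = \left(\sqrt{14 + 2 \left(-5 - 12\right)}\right)^{2} = \left(\sqrt{14 + 2 \left(-17\right)}\right)^{2} = \left(\sqrt{14 - 34}\right)^{2} = \left(\sqrt{-20}\right)^{2} = \left(2 i \sqrt{5}\right)^{2} = -20$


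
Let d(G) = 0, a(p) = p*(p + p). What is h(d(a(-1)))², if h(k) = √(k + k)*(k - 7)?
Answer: 0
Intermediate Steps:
a(p) = 2*p² (a(p) = p*(2*p) = 2*p²)
h(k) = √2*√k*(-7 + k) (h(k) = √(2*k)*(-7 + k) = (√2*√k)*(-7 + k) = √2*√k*(-7 + k))
h(d(a(-1)))² = (√2*√0*(-7 + 0))² = (√2*0*(-7))² = 0² = 0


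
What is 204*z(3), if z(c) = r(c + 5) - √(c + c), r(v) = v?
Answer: 1632 - 204*√6 ≈ 1132.3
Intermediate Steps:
z(c) = 5 + c - √2*√c (z(c) = (c + 5) - √(c + c) = (5 + c) - √(2*c) = (5 + c) - √2*√c = 5 + c - √2*√c)
204*z(3) = 204*(5 + 3 - √2*√3) = 204*(5 + 3 - √6) = 204*(8 - √6) = 1632 - 204*√6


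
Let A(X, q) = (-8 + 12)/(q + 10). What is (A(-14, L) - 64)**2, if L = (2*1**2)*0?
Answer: 101124/25 ≈ 4045.0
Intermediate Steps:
L = 0 (L = (2*1)*0 = 2*0 = 0)
A(X, q) = 4/(10 + q)
(A(-14, L) - 64)**2 = (4/(10 + 0) - 64)**2 = (4/10 - 64)**2 = (4*(1/10) - 64)**2 = (2/5 - 64)**2 = (-318/5)**2 = 101124/25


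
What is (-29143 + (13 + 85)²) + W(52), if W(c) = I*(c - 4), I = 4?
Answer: -19347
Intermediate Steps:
W(c) = -16 + 4*c (W(c) = 4*(c - 4) = 4*(-4 + c) = -16 + 4*c)
(-29143 + (13 + 85)²) + W(52) = (-29143 + (13 + 85)²) + (-16 + 4*52) = (-29143 + 98²) + (-16 + 208) = (-29143 + 9604) + 192 = -19539 + 192 = -19347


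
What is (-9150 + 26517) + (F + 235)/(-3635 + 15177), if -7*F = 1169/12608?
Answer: 2527275478425/145521536 ≈ 17367.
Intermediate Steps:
F = -167/12608 ≈ -0.013246
(-9150 + 26517) + (F + 235)/(-3635 + 15177) = (-9150 + 26517) + (-167/12608 + 235)/(-3635 + 15177) = 17367 + (2962713/12608)/11542 = 17367 + (2962713/12608)*(1/11542) = 17367 + 2962713/145521536 = 2527275478425/145521536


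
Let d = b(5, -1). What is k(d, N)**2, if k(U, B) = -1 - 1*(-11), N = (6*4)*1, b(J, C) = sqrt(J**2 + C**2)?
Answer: 100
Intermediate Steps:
b(J, C) = sqrt(C**2 + J**2)
d = sqrt(26) (d = sqrt((-1)**2 + 5**2) = sqrt(1 + 25) = sqrt(26) ≈ 5.0990)
N = 24 (N = 24*1 = 24)
k(U, B) = 10 (k(U, B) = -1 + 11 = 10)
k(d, N)**2 = 10**2 = 100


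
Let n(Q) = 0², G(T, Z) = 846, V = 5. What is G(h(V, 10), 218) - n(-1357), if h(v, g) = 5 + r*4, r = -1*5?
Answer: 846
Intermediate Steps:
r = -5
h(v, g) = -15 (h(v, g) = 5 - 5*4 = 5 - 20 = -15)
n(Q) = 0
G(h(V, 10), 218) - n(-1357) = 846 - 1*0 = 846 + 0 = 846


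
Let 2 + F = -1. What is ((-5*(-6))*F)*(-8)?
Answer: 720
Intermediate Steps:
F = -3 (F = -2 - 1 = -3)
((-5*(-6))*F)*(-8) = (-5*(-6)*(-3))*(-8) = (30*(-3))*(-8) = -90*(-8) = 720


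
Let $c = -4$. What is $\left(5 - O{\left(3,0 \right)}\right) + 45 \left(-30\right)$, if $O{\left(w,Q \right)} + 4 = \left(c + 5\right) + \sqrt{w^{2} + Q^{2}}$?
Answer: $-1345$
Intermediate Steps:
$O{\left(w,Q \right)} = -3 + \sqrt{Q^{2} + w^{2}}$ ($O{\left(w,Q \right)} = -4 + \left(\left(-4 + 5\right) + \sqrt{w^{2} + Q^{2}}\right) = -4 + \left(1 + \sqrt{Q^{2} + w^{2}}\right) = -3 + \sqrt{Q^{2} + w^{2}}$)
$\left(5 - O{\left(3,0 \right)}\right) + 45 \left(-30\right) = \left(5 - \left(-3 + \sqrt{0^{2} + 3^{2}}\right)\right) + 45 \left(-30\right) = \left(5 - \left(-3 + \sqrt{0 + 9}\right)\right) - 1350 = \left(5 - \left(-3 + \sqrt{9}\right)\right) - 1350 = \left(5 - \left(-3 + 3\right)\right) - 1350 = \left(5 - 0\right) - 1350 = \left(5 + 0\right) - 1350 = 5 - 1350 = -1345$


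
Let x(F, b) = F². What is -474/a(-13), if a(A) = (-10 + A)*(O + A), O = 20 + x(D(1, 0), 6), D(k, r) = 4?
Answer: 474/529 ≈ 0.89603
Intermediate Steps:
O = 36 (O = 20 + 4² = 20 + 16 = 36)
a(A) = (-10 + A)*(36 + A)
-474/a(-13) = -474/(-360 + (-13)² + 26*(-13)) = -474/(-360 + 169 - 338) = -474/(-529) = -474*(-1/529) = 474/529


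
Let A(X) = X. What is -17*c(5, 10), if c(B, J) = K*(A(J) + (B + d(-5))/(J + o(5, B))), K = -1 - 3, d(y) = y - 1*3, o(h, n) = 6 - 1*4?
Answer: 663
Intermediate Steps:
o(h, n) = 2 (o(h, n) = 6 - 4 = 2)
d(y) = -3 + y (d(y) = y - 3 = -3 + y)
K = -4
c(B, J) = -4*J - 4*(-8 + B)/(2 + J) (c(B, J) = -4*(J + (B + (-3 - 5))/(J + 2)) = -4*(J + (B - 8)/(2 + J)) = -4*(J + (-8 + B)/(2 + J)) = -4*J - 4*(-8 + B)/(2 + J))
-17*c(5, 10) = -68*(8 - 1*5 - 1*10² - 2*10)/(2 + 10) = -68*(8 - 5 - 1*100 - 20)/12 = -68*(8 - 5 - 100 - 20)/12 = -68*(-117)/12 = -17*(-39) = 663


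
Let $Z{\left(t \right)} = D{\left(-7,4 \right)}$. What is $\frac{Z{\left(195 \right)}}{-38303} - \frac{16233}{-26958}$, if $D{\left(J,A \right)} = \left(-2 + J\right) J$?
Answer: $\frac{206691415}{344190758} \approx 0.60051$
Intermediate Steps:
$D{\left(J,A \right)} = J \left(-2 + J\right)$
$Z{\left(t \right)} = 63$ ($Z{\left(t \right)} = - 7 \left(-2 - 7\right) = \left(-7\right) \left(-9\right) = 63$)
$\frac{Z{\left(195 \right)}}{-38303} - \frac{16233}{-26958} = \frac{63}{-38303} - \frac{16233}{-26958} = 63 \left(- \frac{1}{38303}\right) - - \frac{5411}{8986} = - \frac{63}{38303} + \frac{5411}{8986} = \frac{206691415}{344190758}$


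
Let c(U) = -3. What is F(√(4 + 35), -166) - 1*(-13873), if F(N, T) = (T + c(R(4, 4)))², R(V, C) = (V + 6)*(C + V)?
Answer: 42434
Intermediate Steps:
R(V, C) = (6 + V)*(C + V)
F(N, T) = (-3 + T)² (F(N, T) = (T - 3)² = (-3 + T)²)
F(√(4 + 35), -166) - 1*(-13873) = (-3 - 166)² - 1*(-13873) = (-169)² + 13873 = 28561 + 13873 = 42434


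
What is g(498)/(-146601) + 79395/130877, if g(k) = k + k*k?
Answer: -6961269953/6395566359 ≈ -1.0885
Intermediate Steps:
g(k) = k + k²
g(498)/(-146601) + 79395/130877 = (498*(1 + 498))/(-146601) + 79395/130877 = (498*499)*(-1/146601) + 79395*(1/130877) = 248502*(-1/146601) + 79395/130877 = -82834/48867 + 79395/130877 = -6961269953/6395566359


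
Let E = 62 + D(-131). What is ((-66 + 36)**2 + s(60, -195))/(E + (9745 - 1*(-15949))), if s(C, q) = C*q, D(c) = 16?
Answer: -2700/6443 ≈ -0.41906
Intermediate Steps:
E = 78 (E = 62 + 16 = 78)
((-66 + 36)**2 + s(60, -195))/(E + (9745 - 1*(-15949))) = ((-66 + 36)**2 + 60*(-195))/(78 + (9745 - 1*(-15949))) = ((-30)**2 - 11700)/(78 + (9745 + 15949)) = (900 - 11700)/(78 + 25694) = -10800/25772 = -10800*1/25772 = -2700/6443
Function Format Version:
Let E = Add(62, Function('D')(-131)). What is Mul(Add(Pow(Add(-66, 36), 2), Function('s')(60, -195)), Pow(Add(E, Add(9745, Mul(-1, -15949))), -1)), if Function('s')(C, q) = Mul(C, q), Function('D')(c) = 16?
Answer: Rational(-2700, 6443) ≈ -0.41906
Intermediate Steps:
E = 78 (E = Add(62, 16) = 78)
Mul(Add(Pow(Add(-66, 36), 2), Function('s')(60, -195)), Pow(Add(E, Add(9745, Mul(-1, -15949))), -1)) = Mul(Add(Pow(Add(-66, 36), 2), Mul(60, -195)), Pow(Add(78, Add(9745, Mul(-1, -15949))), -1)) = Mul(Add(Pow(-30, 2), -11700), Pow(Add(78, Add(9745, 15949)), -1)) = Mul(Add(900, -11700), Pow(Add(78, 25694), -1)) = Mul(-10800, Pow(25772, -1)) = Mul(-10800, Rational(1, 25772)) = Rational(-2700, 6443)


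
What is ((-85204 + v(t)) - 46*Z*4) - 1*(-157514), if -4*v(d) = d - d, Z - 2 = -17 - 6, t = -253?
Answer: 76174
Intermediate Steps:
Z = -21 (Z = 2 + (-17 - 6) = 2 - 23 = -21)
v(d) = 0 (v(d) = -(d - d)/4 = -¼*0 = 0)
((-85204 + v(t)) - 46*Z*4) - 1*(-157514) = ((-85204 + 0) - 46*(-21)*4) - 1*(-157514) = (-85204 + 966*4) + 157514 = (-85204 + 3864) + 157514 = -81340 + 157514 = 76174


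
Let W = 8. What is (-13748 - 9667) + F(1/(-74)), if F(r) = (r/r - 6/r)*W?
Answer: -19855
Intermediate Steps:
F(r) = 8 - 48/r (F(r) = (r/r - 6/r)*8 = (1 - 6/r)*8 = 8 - 48/r)
(-13748 - 9667) + F(1/(-74)) = (-13748 - 9667) + (8 - 48/(1/(-74))) = -23415 + (8 - 48/(-1/74)) = -23415 + (8 - 48*(-74)) = -23415 + (8 + 3552) = -23415 + 3560 = -19855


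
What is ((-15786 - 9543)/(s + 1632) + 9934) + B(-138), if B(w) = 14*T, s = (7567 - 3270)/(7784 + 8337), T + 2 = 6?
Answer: 262466223501/26313769 ≈ 9974.5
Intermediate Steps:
T = 4 (T = -2 + 6 = 4)
s = 4297/16121 ≈ 0.26655
B(w) = 56 (B(w) = 14*4 = 56)
((-15786 - 9543)/(s + 1632) + 9934) + B(-138) = ((-15786 - 9543)/(4297/16121 + 1632) + 9934) + 56 = (-25329/26313769/16121 + 9934) + 56 = (-25329*16121/26313769 + 9934) + 56 = (-408328809/26313769 + 9934) + 56 = 260992652437/26313769 + 56 = 262466223501/26313769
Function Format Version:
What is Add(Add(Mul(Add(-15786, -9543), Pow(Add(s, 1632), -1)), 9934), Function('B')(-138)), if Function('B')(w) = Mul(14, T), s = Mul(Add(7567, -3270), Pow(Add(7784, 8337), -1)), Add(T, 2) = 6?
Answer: Rational(262466223501, 26313769) ≈ 9974.5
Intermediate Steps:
T = 4 (T = Add(-2, 6) = 4)
s = Rational(4297, 16121) (s = Mul(4297, Pow(16121, -1)) = Mul(4297, Rational(1, 16121)) = Rational(4297, 16121) ≈ 0.26655)
Function('B')(w) = 56 (Function('B')(w) = Mul(14, 4) = 56)
Add(Add(Mul(Add(-15786, -9543), Pow(Add(s, 1632), -1)), 9934), Function('B')(-138)) = Add(Add(Mul(Add(-15786, -9543), Pow(Add(Rational(4297, 16121), 1632), -1)), 9934), 56) = Add(Add(Mul(-25329, Pow(Rational(26313769, 16121), -1)), 9934), 56) = Add(Add(Mul(-25329, Rational(16121, 26313769)), 9934), 56) = Add(Add(Rational(-408328809, 26313769), 9934), 56) = Add(Rational(260992652437, 26313769), 56) = Rational(262466223501, 26313769)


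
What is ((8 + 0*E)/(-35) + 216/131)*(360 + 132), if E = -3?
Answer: 3203904/4585 ≈ 698.78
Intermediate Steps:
((8 + 0*E)/(-35) + 216/131)*(360 + 132) = ((8 + 0*(-3))/(-35) + 216/131)*(360 + 132) = ((8 + 0)*(-1/35) + 216*(1/131))*492 = (8*(-1/35) + 216/131)*492 = (-8/35 + 216/131)*492 = (6512/4585)*492 = 3203904/4585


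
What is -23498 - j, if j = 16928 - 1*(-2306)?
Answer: -42732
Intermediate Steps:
j = 19234 (j = 16928 + 2306 = 19234)
-23498 - j = -23498 - 1*19234 = -23498 - 19234 = -42732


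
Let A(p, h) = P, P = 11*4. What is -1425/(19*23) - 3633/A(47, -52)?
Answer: -86859/1012 ≈ -85.829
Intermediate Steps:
P = 44
A(p, h) = 44
-1425/(19*23) - 3633/A(47, -52) = -1425/(19*23) - 3633/44 = -1425/437 - 3633*1/44 = -1425*1/437 - 3633/44 = -75/23 - 3633/44 = -86859/1012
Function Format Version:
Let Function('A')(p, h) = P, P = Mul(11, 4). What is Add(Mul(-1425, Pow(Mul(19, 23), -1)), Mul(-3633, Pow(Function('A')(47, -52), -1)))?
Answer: Rational(-86859, 1012) ≈ -85.829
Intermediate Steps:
P = 44
Function('A')(p, h) = 44
Add(Mul(-1425, Pow(Mul(19, 23), -1)), Mul(-3633, Pow(Function('A')(47, -52), -1))) = Add(Mul(-1425, Pow(Mul(19, 23), -1)), Mul(-3633, Pow(44, -1))) = Add(Mul(-1425, Pow(437, -1)), Mul(-3633, Rational(1, 44))) = Add(Mul(-1425, Rational(1, 437)), Rational(-3633, 44)) = Add(Rational(-75, 23), Rational(-3633, 44)) = Rational(-86859, 1012)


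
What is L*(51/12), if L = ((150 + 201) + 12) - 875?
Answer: -2176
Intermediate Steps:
L = -512 (L = (351 + 12) - 875 = 363 - 875 = -512)
L*(51/12) = -26112/12 = -512*17/4 = -2176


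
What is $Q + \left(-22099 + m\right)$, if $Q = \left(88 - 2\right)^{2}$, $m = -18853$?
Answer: $-33556$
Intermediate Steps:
$Q = 7396$ ($Q = 86^{2} = 7396$)
$Q + \left(-22099 + m\right) = 7396 - 40952 = -33556$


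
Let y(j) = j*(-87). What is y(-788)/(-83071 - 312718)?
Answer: -68556/395789 ≈ -0.17321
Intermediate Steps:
y(j) = -87*j
y(-788)/(-83071 - 312718) = (-87*(-788))/(-83071 - 312718) = 68556/(-395789) = 68556*(-1/395789) = -68556/395789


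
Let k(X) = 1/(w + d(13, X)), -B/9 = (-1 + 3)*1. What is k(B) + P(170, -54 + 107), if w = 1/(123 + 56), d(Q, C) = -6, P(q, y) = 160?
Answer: 171501/1073 ≈ 159.83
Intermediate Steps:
w = 1/179 ≈ 0.0055866
B = -18 (B = -9*(-1 + 3) = -18 ≈ -18.000)
k(X) = -179/1073 (k(X) = 1/(1/179 - 6) = 1/(-1073/179) = -179/1073)
k(B) + P(170, -54 + 107) = -179/1073 + 160 = 171501/1073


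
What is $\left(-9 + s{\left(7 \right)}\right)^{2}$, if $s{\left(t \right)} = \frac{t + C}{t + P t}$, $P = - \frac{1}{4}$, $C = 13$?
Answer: $\frac{11881}{441} \approx 26.941$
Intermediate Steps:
$P = - \frac{1}{4}$ ($P = \left(-1\right) \frac{1}{4} = - \frac{1}{4} \approx -0.25$)
$s{\left(t \right)} = \frac{4 \left(13 + t\right)}{3 t}$ ($s{\left(t \right)} = \frac{t + 13}{t - \frac{t}{4}} = \frac{13 + t}{\frac{3}{4} t} = \left(13 + t\right) \frac{4}{3 t} = \frac{4 \left(13 + t\right)}{3 t}$)
$\left(-9 + s{\left(7 \right)}\right)^{2} = \left(-9 + \frac{4 \left(13 + 7\right)}{3 \cdot 7}\right)^{2} = \left(-9 + \frac{4}{3} \cdot \frac{1}{7} \cdot 20\right)^{2} = \left(-9 + \frac{80}{21}\right)^{2} = \left(- \frac{109}{21}\right)^{2} = \frac{11881}{441}$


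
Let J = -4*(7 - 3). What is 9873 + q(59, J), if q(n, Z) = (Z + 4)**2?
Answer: 10017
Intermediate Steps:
J = -16 (J = -4*4 = -16)
q(n, Z) = (4 + Z)**2
9873 + q(59, J) = 9873 + (4 - 16)**2 = 9873 + (-12)**2 = 9873 + 144 = 10017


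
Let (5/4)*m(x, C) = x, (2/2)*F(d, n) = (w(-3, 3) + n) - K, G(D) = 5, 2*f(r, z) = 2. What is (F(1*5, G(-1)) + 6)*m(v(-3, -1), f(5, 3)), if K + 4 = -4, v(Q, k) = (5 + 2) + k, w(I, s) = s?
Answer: 528/5 ≈ 105.60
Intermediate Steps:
f(r, z) = 1 (f(r, z) = (½)*2 = 1)
v(Q, k) = 7 + k
K = -8 (K = -4 - 4 = -8)
F(d, n) = 11 + n (F(d, n) = (3 + n) - 1*(-8) = (3 + n) + 8 = 11 + n)
m(x, C) = 4*x/5
(F(1*5, G(-1)) + 6)*m(v(-3, -1), f(5, 3)) = ((11 + 5) + 6)*(4*(7 - 1)/5) = (16 + 6)*((⅘)*6) = 22*(24/5) = 528/5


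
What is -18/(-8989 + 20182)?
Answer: -6/3731 ≈ -0.0016081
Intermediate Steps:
-18/(-8989 + 20182) = -18/11193 = -18*1/11193 = -6/3731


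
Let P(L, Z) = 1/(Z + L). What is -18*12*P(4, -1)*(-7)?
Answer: 504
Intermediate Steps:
P(L, Z) = 1/(L + Z)
-18*12*P(4, -1)*(-7) = -18*12/(4 - 1)*(-7) = -18*12/3*(-7) = -18*12*(1/3)*(-7) = -72*(-7) = -18*(-28) = 504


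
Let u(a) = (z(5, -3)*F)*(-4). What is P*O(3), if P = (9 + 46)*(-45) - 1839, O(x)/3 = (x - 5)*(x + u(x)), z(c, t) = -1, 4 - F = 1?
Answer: 388260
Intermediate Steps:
F = 3 (F = 4 - 1*1 = 4 - 1 = 3)
u(a) = 12 (u(a) = -1*3*(-4) = -3*(-4) = 12)
O(x) = 3*(-5 + x)*(12 + x) (O(x) = 3*((x - 5)*(x + 12)) = 3*((-5 + x)*(12 + x)) = 3*(-5 + x)*(12 + x))
P = -4314 (P = 55*(-45) - 1839 = -2475 - 1839 = -4314)
P*O(3) = -4314*(-180 + 3*3² + 21*3) = -4314*(-180 + 3*9 + 63) = -4314*(-180 + 27 + 63) = -4314*(-90) = 388260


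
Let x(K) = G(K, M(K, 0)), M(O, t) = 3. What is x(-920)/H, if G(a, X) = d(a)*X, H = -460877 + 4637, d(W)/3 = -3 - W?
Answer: -2751/152080 ≈ -0.018089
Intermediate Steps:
d(W) = -9 - 3*W (d(W) = 3*(-3 - W) = -9 - 3*W)
H = -456240
G(a, X) = X*(-9 - 3*a) (G(a, X) = (-9 - 3*a)*X = X*(-9 - 3*a))
x(K) = -27 - 9*K (x(K) = -3*3*(3 + K) = -27 - 9*K)
x(-920)/H = (-27 - 9*(-920))/(-456240) = (-27 + 8280)*(-1/456240) = 8253*(-1/456240) = -2751/152080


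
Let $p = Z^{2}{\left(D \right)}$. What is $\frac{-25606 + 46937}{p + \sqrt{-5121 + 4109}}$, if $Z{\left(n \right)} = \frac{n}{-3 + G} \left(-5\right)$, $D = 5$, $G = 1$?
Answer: $\frac{53327500}{406817} - \frac{682592 i \sqrt{253}}{406817} \approx 131.08 - 26.688 i$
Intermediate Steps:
$Z{\left(n \right)} = \frac{5 n}{2}$ ($Z{\left(n \right)} = \frac{n}{-3 + 1} \left(-5\right) = \frac{n}{-2} \left(-5\right) = n \left(- \frac{1}{2}\right) \left(-5\right) = - \frac{n}{2} \left(-5\right) = \frac{5 n}{2}$)
$p = \frac{625}{4}$ ($p = \left(\frac{5}{2} \cdot 5\right)^{2} = \left(\frac{25}{2}\right)^{2} = \frac{625}{4} \approx 156.25$)
$\frac{-25606 + 46937}{p + \sqrt{-5121 + 4109}} = \frac{-25606 + 46937}{\frac{625}{4} + \sqrt{-5121 + 4109}} = \frac{21331}{\frac{625}{4} + \sqrt{-1012}} = \frac{21331}{\frac{625}{4} + 2 i \sqrt{253}}$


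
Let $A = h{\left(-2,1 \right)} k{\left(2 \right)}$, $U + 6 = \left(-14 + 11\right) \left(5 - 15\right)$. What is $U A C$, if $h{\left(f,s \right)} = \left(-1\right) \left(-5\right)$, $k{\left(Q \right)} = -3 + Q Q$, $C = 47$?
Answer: $5640$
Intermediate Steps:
$k{\left(Q \right)} = -3 + Q^{2}$
$U = 24$ ($U = -6 + \left(-14 + 11\right) \left(5 - 15\right) = -6 - -30 = -6 + 30 = 24$)
$h{\left(f,s \right)} = 5$
$A = 5$ ($A = 5 \left(-3 + 2^{2}\right) = 5 \left(-3 + 4\right) = 5 \cdot 1 = 5$)
$U A C = 24 \cdot 5 \cdot 47 = 120 \cdot 47 = 5640$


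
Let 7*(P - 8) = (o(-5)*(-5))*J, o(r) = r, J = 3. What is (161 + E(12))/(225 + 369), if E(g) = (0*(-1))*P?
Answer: 161/594 ≈ 0.27104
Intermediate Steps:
P = 131/7 (P = 8 + (-5*(-5)*3)/7 = 8 + (25*3)/7 = 8 + (⅐)*75 = 8 + 75/7 = 131/7 ≈ 18.714)
E(g) = 0 (E(g) = (0*(-1))*(131/7) = 0*(131/7) = 0)
(161 + E(12))/(225 + 369) = (161 + 0)/(225 + 369) = 161/594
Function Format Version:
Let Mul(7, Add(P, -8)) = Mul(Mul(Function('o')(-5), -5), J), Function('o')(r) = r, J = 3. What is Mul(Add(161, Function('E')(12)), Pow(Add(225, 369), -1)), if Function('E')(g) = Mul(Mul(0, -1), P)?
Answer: Rational(161, 594) ≈ 0.27104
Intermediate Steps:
P = Rational(131, 7) (P = Add(8, Mul(Rational(1, 7), Mul(Mul(-5, -5), 3))) = Add(8, Mul(Rational(1, 7), Mul(25, 3))) = Add(8, Mul(Rational(1, 7), 75)) = Add(8, Rational(75, 7)) = Rational(131, 7) ≈ 18.714)
Function('E')(g) = 0 (Function('E')(g) = Mul(Mul(0, -1), Rational(131, 7)) = Mul(0, Rational(131, 7)) = 0)
Mul(Add(161, Function('E')(12)), Pow(Add(225, 369), -1)) = Mul(Add(161, 0), Pow(Add(225, 369), -1)) = Mul(161, Pow(594, -1)) = Mul(161, Rational(1, 594)) = Rational(161, 594)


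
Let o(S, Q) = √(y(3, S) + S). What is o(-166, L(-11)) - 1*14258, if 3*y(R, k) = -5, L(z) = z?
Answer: -14258 + I*√1509/3 ≈ -14258.0 + 12.949*I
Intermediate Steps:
y(R, k) = -5/3 (y(R, k) = (⅓)*(-5) = -5/3)
o(S, Q) = √(-5/3 + S)
o(-166, L(-11)) - 1*14258 = √(-15 + 9*(-166))/3 - 1*14258 = √(-15 - 1494)/3 - 14258 = √(-1509)/3 - 14258 = (I*√1509)/3 - 14258 = I*√1509/3 - 14258 = -14258 + I*√1509/3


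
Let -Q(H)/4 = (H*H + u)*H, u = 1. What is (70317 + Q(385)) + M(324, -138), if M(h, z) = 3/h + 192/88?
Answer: -271098892321/1188 ≈ -2.2820e+8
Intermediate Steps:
M(h, z) = 24/11 + 3/h (M(h, z) = 3/h + 192*(1/88) = 3/h + 24/11 = 24/11 + 3/h)
Q(H) = -4*H*(1 + H²) (Q(H) = -4*(H*H + 1)*H = -4*(H² + 1)*H = -4*(1 + H²)*H = -4*H*(1 + H²))
(70317 + Q(385)) + M(324, -138) = (70317 - 4*385*(1 + 385²)) + (24/11 + 3/324) = (70317 - 4*385*(1 + 148225)) + (24/11 + 3*(1/324)) = (70317 - 4*385*148226) + (24/11 + 1/108) = (70317 - 228268040) + 2603/1188 = -228197723 + 2603/1188 = -271098892321/1188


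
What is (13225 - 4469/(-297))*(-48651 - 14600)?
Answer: -248721527794/297 ≈ -8.3745e+8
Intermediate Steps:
(13225 - 4469/(-297))*(-48651 - 14600) = (13225 - 4469*(-1/297))*(-63251) = (13225 + 4469/297)*(-63251) = (3932294/297)*(-63251) = -248721527794/297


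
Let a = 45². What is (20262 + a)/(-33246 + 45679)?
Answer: 22287/12433 ≈ 1.7926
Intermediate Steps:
a = 2025
(20262 + a)/(-33246 + 45679) = (20262 + 2025)/(-33246 + 45679) = 22287/12433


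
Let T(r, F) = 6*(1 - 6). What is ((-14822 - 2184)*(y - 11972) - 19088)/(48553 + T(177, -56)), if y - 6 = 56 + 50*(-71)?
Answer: 262893672/48523 ≈ 5417.9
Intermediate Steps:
y = -3488 (y = 6 + (56 + 50*(-71)) = 6 + (56 - 3550) = 6 - 3494 = -3488)
T(r, F) = -30 (T(r, F) = 6*(-5) = -30)
((-14822 - 2184)*(y - 11972) - 19088)/(48553 + T(177, -56)) = ((-14822 - 2184)*(-3488 - 11972) - 19088)/(48553 - 30) = (-17006*(-15460) - 19088)/48523 = (262912760 - 19088)*(1/48523) = 262893672*(1/48523) = 262893672/48523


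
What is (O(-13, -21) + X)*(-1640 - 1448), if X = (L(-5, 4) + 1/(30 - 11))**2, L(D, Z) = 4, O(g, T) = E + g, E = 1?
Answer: -4931536/361 ≈ -13661.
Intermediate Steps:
O(g, T) = 1 + g
X = 5929/361 (X = (4 + 1/(30 - 11))**2 = (4 + 1/19)**2 = (77/19)**2 = 5929/361 ≈ 16.424)
(O(-13, -21) + X)*(-1640 - 1448) = ((1 - 13) + 5929/361)*(-1640 - 1448) = (-12 + 5929/361)*(-3088) = (1597/361)*(-3088) = -4931536/361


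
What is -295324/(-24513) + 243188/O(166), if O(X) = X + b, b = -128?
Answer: 2986244878/465747 ≈ 6411.7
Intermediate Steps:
O(X) = -128 + X (O(X) = X - 128 = -128 + X)
-295324/(-24513) + 243188/O(166) = -295324/(-24513) + 243188/(-128 + 166) = -295324*(-1/24513) + 243188/38 = 295324/24513 + 243188*(1/38) = 295324/24513 + 121594/19 = 2986244878/465747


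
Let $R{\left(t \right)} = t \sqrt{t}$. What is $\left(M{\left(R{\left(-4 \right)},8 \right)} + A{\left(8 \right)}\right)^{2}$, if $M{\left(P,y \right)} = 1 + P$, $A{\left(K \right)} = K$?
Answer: $17 - 144 i \approx 17.0 - 144.0 i$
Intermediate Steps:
$R{\left(t \right)} = t^{\frac{3}{2}}$
$\left(M{\left(R{\left(-4 \right)},8 \right)} + A{\left(8 \right)}\right)^{2} = \left(\left(1 + \left(-4\right)^{\frac{3}{2}}\right) + 8\right)^{2} = \left(\left(1 - 8 i\right) + 8\right)^{2} = \left(9 - 8 i\right)^{2}$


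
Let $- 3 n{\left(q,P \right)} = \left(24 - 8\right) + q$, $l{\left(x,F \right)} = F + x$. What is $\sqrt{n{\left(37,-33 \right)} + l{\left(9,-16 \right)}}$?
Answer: $\frac{i \sqrt{222}}{3} \approx 4.9666 i$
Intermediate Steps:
$n{\left(q,P \right)} = - \frac{16}{3} - \frac{q}{3}$ ($n{\left(q,P \right)} = - \frac{\left(24 - 8\right) + q}{3} = - \frac{16 + q}{3} = - \frac{16}{3} - \frac{q}{3}$)
$\sqrt{n{\left(37,-33 \right)} + l{\left(9,-16 \right)}} = \sqrt{\left(- \frac{16}{3} - \frac{37}{3}\right) + \left(-16 + 9\right)} = \sqrt{\left(- \frac{16}{3} - \frac{37}{3}\right) - 7} = \sqrt{- \frac{53}{3} - 7} = \sqrt{- \frac{74}{3}} = \frac{i \sqrt{222}}{3}$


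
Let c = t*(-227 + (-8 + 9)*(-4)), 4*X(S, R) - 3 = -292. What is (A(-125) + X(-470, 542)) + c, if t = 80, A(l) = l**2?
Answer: -11709/4 ≈ -2927.3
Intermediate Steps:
X(S, R) = -289/4 (X(S, R) = 3/4 + (1/4)*(-292) = 3/4 - 73 = -289/4)
c = -18480 (c = 80*(-227 + (-8 + 9)*(-4)) = 80*(-227 + 1*(-4)) = 80*(-227 - 4) = 80*(-231) = -18480)
(A(-125) + X(-470, 542)) + c = ((-125)**2 - 289/4) - 18480 = (15625 - 289/4) - 18480 = 62211/4 - 18480 = -11709/4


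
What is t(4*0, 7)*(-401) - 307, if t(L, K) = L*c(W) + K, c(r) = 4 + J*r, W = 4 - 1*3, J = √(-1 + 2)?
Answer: -3114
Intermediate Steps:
J = 1 (J = √1 = 1)
W = 1 (W = 4 - 3 = 1)
c(r) = 4 + r (c(r) = 4 + 1*r = 4 + r)
t(L, K) = K + 5*L (t(L, K) = L*(4 + 1) + K = L*5 + K = 5*L + K = K + 5*L)
t(4*0, 7)*(-401) - 307 = (7 + 5*(4*0))*(-401) - 307 = (7 + 5*0)*(-401) - 307 = (7 + 0)*(-401) - 307 = 7*(-401) - 307 = -2807 - 307 = -3114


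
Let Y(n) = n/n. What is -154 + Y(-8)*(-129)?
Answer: -283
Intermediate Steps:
Y(n) = 1
-154 + Y(-8)*(-129) = -154 + 1*(-129) = -154 - 129 = -283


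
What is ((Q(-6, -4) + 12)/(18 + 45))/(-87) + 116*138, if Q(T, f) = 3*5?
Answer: 3249623/203 ≈ 16008.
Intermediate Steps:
Q(T, f) = 15
((Q(-6, -4) + 12)/(18 + 45))/(-87) + 116*138 = ((15 + 12)/(18 + 45))/(-87) + 116*138 = (27/63)*(-1/87) + 16008 = (27*(1/63))*(-1/87) + 16008 = (3/7)*(-1/87) + 16008 = -1/203 + 16008 = 3249623/203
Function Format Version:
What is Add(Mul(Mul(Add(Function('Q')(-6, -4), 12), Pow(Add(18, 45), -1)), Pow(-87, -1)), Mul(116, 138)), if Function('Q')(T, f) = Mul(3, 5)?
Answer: Rational(3249623, 203) ≈ 16008.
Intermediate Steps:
Function('Q')(T, f) = 15
Add(Mul(Mul(Add(Function('Q')(-6, -4), 12), Pow(Add(18, 45), -1)), Pow(-87, -1)), Mul(116, 138)) = Add(Mul(Mul(Add(15, 12), Pow(Add(18, 45), -1)), Pow(-87, -1)), Mul(116, 138)) = Add(Mul(Mul(27, Pow(63, -1)), Rational(-1, 87)), 16008) = Add(Mul(Mul(27, Rational(1, 63)), Rational(-1, 87)), 16008) = Add(Mul(Rational(3, 7), Rational(-1, 87)), 16008) = Add(Rational(-1, 203), 16008) = Rational(3249623, 203)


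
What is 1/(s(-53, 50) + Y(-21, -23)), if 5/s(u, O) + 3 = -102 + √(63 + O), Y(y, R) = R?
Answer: -251501/5796623 + 5*√113/5796623 ≈ -0.043378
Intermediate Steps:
s(u, O) = 5/(-105 + √(63 + O)) (s(u, O) = 5/(-3 + (-102 + √(63 + O))) = 5/(-105 + √(63 + O)))
1/(s(-53, 50) + Y(-21, -23)) = 1/(5/(-105 + √(63 + 50)) - 23) = 1/(5/(-105 + √113) - 23) = 1/(-23 + 5/(-105 + √113))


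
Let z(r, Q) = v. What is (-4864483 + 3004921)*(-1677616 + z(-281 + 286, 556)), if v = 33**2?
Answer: 3117605901174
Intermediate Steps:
v = 1089
z(r, Q) = 1089
(-4864483 + 3004921)*(-1677616 + z(-281 + 286, 556)) = (-4864483 + 3004921)*(-1677616 + 1089) = -1859562*(-1676527) = 3117605901174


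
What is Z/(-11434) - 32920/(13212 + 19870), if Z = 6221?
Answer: -291105201/189129794 ≈ -1.5392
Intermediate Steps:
Z/(-11434) - 32920/(13212 + 19870) = 6221/(-11434) - 32920/(13212 + 19870) = 6221*(-1/11434) - 32920/33082 = -6221/11434 - 32920*1/33082 = -6221/11434 - 16460/16541 = -291105201/189129794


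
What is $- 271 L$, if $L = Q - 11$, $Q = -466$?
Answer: $129267$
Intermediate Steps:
$L = -477$ ($L = -466 - 11 = -477$)
$- 271 L = \left(-271\right) \left(-477\right) = 129267$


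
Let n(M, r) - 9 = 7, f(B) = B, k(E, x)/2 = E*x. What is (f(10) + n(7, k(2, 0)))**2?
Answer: 676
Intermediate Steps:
k(E, x) = 2*E*x (k(E, x) = 2*(E*x) = 2*E*x)
n(M, r) = 16 (n(M, r) = 9 + 7 = 16)
(f(10) + n(7, k(2, 0)))**2 = (10 + 16)**2 = 26**2 = 676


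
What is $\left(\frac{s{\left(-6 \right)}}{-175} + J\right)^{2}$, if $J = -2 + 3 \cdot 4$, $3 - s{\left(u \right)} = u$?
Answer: $\frac{3031081}{30625} \approx 98.974$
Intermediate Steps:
$s{\left(u \right)} = 3 - u$
$J = 10$ ($J = -2 + 12 = 10$)
$\left(\frac{s{\left(-6 \right)}}{-175} + J\right)^{2} = \left(\frac{3 - -6}{-175} + 10\right)^{2} = \left(\left(3 + 6\right) \left(- \frac{1}{175}\right) + 10\right)^{2} = \left(9 \left(- \frac{1}{175}\right) + 10\right)^{2} = \left(- \frac{9}{175} + 10\right)^{2} = \left(\frac{1741}{175}\right)^{2} = \frac{3031081}{30625}$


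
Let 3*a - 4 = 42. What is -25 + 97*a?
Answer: 4387/3 ≈ 1462.3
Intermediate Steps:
a = 46/3 (a = 4/3 + (⅓)*42 = 4/3 + 14 = 46/3 ≈ 15.333)
-25 + 97*a = -25 + 97*(46/3) = -25 + 4462/3 = 4387/3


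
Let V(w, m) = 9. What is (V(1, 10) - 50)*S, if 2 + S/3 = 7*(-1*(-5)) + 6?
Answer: -4797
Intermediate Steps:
S = 117 (S = -6 + 3*(7*(-1*(-5)) + 6) = -6 + 3*(7*5 + 6) = -6 + 3*(35 + 6) = -6 + 3*41 = -6 + 123 = 117)
(V(1, 10) - 50)*S = (9 - 50)*117 = -41*117 = -4797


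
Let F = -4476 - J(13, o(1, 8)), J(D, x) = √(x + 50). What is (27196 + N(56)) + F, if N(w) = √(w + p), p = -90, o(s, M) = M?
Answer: 22720 - √58 + I*√34 ≈ 22712.0 + 5.831*I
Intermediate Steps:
J(D, x) = √(50 + x)
N(w) = √(-90 + w) (N(w) = √(w - 90) = √(-90 + w))
F = -4476 - √58 (F = -4476 - √(50 + 8) = -4476 - √58 ≈ -4483.6)
(27196 + N(56)) + F = (27196 + √(-90 + 56)) + (-4476 - √58) = (27196 + √(-34)) + (-4476 - √58) = (27196 + I*√34) + (-4476 - √58) = 22720 - √58 + I*√34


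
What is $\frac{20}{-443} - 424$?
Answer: $- \frac{187852}{443} \approx -424.04$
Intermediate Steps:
$\frac{20}{-443} - 424 = 20 \left(- \frac{1}{443}\right) - 424 = - \frac{20}{443} - 424 = - \frac{187852}{443}$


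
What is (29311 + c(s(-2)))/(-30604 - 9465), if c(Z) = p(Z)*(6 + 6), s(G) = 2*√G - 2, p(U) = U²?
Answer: -29263/40069 + 96*I*√2/40069 ≈ -0.73032 + 0.0033883*I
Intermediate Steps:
s(G) = -2 + 2*√G
c(Z) = 12*Z² (c(Z) = Z²*(6 + 6) = Z²*12 = 12*Z²)
(29311 + c(s(-2)))/(-30604 - 9465) = (29311 + 12*(-2 + 2*√(-2))²)/(-30604 - 9465) = (29311 + 12*(-2 + 2*(I*√2))²)/(-40069) = (29311 + 12*(-2 + 2*I*√2)²)*(-1/40069) = -29311/40069 - 12*(-2 + 2*I*√2)²/40069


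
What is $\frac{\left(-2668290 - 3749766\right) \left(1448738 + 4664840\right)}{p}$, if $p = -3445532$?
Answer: $\frac{9809321491092}{861383} \approx 1.1388 \cdot 10^{7}$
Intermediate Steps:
$\frac{\left(-2668290 - 3749766\right) \left(1448738 + 4664840\right)}{p} = \frac{\left(-2668290 - 3749766\right) \left(1448738 + 4664840\right)}{-3445532} = \left(-6418056\right) 6113578 \left(- \frac{1}{3445532}\right) = \left(-39237285964368\right) \left(- \frac{1}{3445532}\right) = \frac{9809321491092}{861383}$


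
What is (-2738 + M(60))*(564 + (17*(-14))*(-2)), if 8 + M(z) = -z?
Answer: -2918240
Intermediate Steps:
M(z) = -8 - z
(-2738 + M(60))*(564 + (17*(-14))*(-2)) = (-2738 + (-8 - 1*60))*(564 + (17*(-14))*(-2)) = (-2738 + (-8 - 60))*(564 - 238*(-2)) = (-2738 - 68)*(564 + 476) = -2806*1040 = -2918240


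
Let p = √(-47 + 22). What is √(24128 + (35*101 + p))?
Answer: √(27663 + 5*I) ≈ 166.32 + 0.015*I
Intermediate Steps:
p = 5*I (p = √(-25) = 5*I ≈ 5.0*I)
√(24128 + (35*101 + p)) = √(24128 + (35*101 + 5*I)) = √(24128 + (3535 + 5*I)) = √(27663 + 5*I)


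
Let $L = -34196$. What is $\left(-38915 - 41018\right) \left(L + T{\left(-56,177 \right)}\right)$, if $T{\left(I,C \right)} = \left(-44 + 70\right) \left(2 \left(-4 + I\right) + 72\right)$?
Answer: $2833145252$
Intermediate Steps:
$T{\left(I,C \right)} = 1664 + 52 I$ ($T{\left(I,C \right)} = 26 \left(\left(-8 + 2 I\right) + 72\right) = 26 \left(64 + 2 I\right) = 1664 + 52 I$)
$\left(-38915 - 41018\right) \left(L + T{\left(-56,177 \right)}\right) = \left(-38915 - 41018\right) \left(-34196 + \left(1664 + 52 \left(-56\right)\right)\right) = - 79933 \left(-34196 + \left(1664 - 2912\right)\right) = - 79933 \left(-34196 - 1248\right) = \left(-79933\right) \left(-35444\right) = 2833145252$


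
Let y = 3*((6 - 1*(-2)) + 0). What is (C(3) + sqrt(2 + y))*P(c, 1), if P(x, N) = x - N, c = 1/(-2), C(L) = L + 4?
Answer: -21/2 - 3*sqrt(26)/2 ≈ -18.149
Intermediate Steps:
C(L) = 4 + L
c = -1/2 ≈ -0.50000
y = 24 (y = 3*((6 + 2) + 0) = 3*(8 + 0) = 3*8 = 24)
(C(3) + sqrt(2 + y))*P(c, 1) = ((4 + 3) + sqrt(2 + 24))*(-1/2 - 1*1) = (7 + sqrt(26))*(-1/2 - 1) = (7 + sqrt(26))*(-3/2) = -21/2 - 3*sqrt(26)/2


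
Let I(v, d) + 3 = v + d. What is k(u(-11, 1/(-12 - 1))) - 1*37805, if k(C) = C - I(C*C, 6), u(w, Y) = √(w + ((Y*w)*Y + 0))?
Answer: -6387682/169 + I*√1870/13 ≈ -37797.0 + 3.3264*I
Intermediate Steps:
u(w, Y) = √(w + w*Y²) (u(w, Y) = √(w + (w*Y² + 0)) = √(w + w*Y²))
I(v, d) = -3 + d + v (I(v, d) = -3 + (v + d) = -3 + (d + v) = -3 + d + v)
k(C) = -3 + C - C² (k(C) = C - (-3 + 6 + C*C) = C - (-3 + 6 + C²) = C - (3 + C²) = C + (-3 - C²) = -3 + C - C²)
k(u(-11, 1/(-12 - 1))) - 1*37805 = (-3 + √(-11*(1 + (1/(-12 - 1))²)) - (√(-11*(1 + (1/(-12 - 1))²)))²) - 1*37805 = (-3 + √(-11*(1 + (1/(-13))²)) - (√(-11*(1 + (1/(-13))²)))²) - 37805 = (-3 + √(-11*(1 + (-1/13)²)) - (√(-11*(1 + (-1/13)²)))²) - 37805 = (-3 + √(-11*(1 + 1/169)) - (√(-11*(1 + 1/169)))²) - 37805 = (-3 + √(-11*170/169) - (√(-11*170/169))²) - 37805 = (-3 + √(-1870/169) - (√(-1870/169))²) - 37805 = (-3 + I*√1870/13 - (I*√1870/13)²) - 37805 = (-3 + I*√1870/13 - 1*(-1870/169)) - 37805 = (-3 + I*√1870/13 + 1870/169) - 37805 = (1363/169 + I*√1870/13) - 37805 = -6387682/169 + I*√1870/13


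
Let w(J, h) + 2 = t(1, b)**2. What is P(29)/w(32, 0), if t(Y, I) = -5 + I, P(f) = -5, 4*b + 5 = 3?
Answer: -20/113 ≈ -0.17699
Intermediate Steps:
b = -1/2 (b = -5/4 + (1/4)*3 = -5/4 + 3/4 = -1/2 ≈ -0.50000)
w(J, h) = 113/4 (w(J, h) = -2 + (-5 - 1/2)**2 = -2 + (-11/2)**2 = -2 + 121/4 = 113/4)
P(29)/w(32, 0) = -5/113/4 = -5*4/113 = -20/113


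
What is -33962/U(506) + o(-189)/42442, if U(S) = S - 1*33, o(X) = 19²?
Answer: -1441244451/20075066 ≈ -71.793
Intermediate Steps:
o(X) = 361
U(S) = -33 + S (U(S) = S - 33 = -33 + S)
-33962/U(506) + o(-189)/42442 = -33962/(-33 + 506) + 361/42442 = -33962/473 + 361*(1/42442) = -33962*1/473 + 361/42442 = -33962/473 + 361/42442 = -1441244451/20075066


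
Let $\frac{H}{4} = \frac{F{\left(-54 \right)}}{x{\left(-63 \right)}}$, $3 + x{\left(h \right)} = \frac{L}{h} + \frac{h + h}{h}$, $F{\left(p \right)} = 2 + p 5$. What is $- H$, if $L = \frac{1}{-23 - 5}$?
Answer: $- \frac{1891008}{1763} \approx -1072.6$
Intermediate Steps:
$L = - \frac{1}{28}$ ($L = \frac{1}{-28} = - \frac{1}{28} \approx -0.035714$)
$F{\left(p \right)} = 2 + 5 p$
$x{\left(h \right)} = -1 - \frac{1}{28 h}$ ($x{\left(h \right)} = -3 + \left(- \frac{1}{28 h} + \frac{h + h}{h}\right) = -3 + \left(- \frac{1}{28 h} + \frac{2 h}{h}\right) = -3 + \left(- \frac{1}{28 h} + 2\right) = -3 + \left(2 - \frac{1}{28 h}\right) = -1 - \frac{1}{28 h}$)
$H = \frac{1891008}{1763}$ ($H = 4 \frac{2 + 5 \left(-54\right)}{\frac{1}{-63} \left(- \frac{1}{28} - -63\right)} = 4 \frac{2 - 270}{\left(- \frac{1}{63}\right) \left(- \frac{1}{28} + 63\right)} = 4 \left(- \frac{268}{\left(- \frac{1}{63}\right) \frac{1763}{28}}\right) = 4 \left(- \frac{268}{- \frac{1763}{1764}}\right) = 4 \left(\left(-268\right) \left(- \frac{1764}{1763}\right)\right) = 4 \cdot \frac{472752}{1763} = \frac{1891008}{1763} \approx 1072.6$)
$- H = \left(-1\right) \frac{1891008}{1763} = - \frac{1891008}{1763}$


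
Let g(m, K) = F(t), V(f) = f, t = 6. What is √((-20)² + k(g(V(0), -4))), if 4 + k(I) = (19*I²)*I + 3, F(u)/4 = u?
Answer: √263055 ≈ 512.89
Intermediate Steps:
F(u) = 4*u
g(m, K) = 24 (g(m, K) = 4*6 = 24)
k(I) = -1 + 19*I³ (k(I) = -4 + ((19*I²)*I + 3) = -4 + (19*I³ + 3) = -4 + (3 + 19*I³) = -1 + 19*I³)
√((-20)² + k(g(V(0), -4))) = √((-20)² + (-1 + 19*24³)) = √(400 + (-1 + 19*13824)) = √(400 + (-1 + 262656)) = √(400 + 262655) = √263055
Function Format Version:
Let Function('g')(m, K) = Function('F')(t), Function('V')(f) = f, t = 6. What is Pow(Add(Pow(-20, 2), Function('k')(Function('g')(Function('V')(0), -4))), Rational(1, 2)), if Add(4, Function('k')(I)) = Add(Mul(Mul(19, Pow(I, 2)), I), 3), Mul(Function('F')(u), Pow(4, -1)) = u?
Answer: Pow(263055, Rational(1, 2)) ≈ 512.89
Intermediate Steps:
Function('F')(u) = Mul(4, u)
Function('g')(m, K) = 24 (Function('g')(m, K) = Mul(4, 6) = 24)
Function('k')(I) = Add(-1, Mul(19, Pow(I, 3))) (Function('k')(I) = Add(-4, Add(Mul(Mul(19, Pow(I, 2)), I), 3)) = Add(-4, Add(Mul(19, Pow(I, 3)), 3)) = Add(-4, Add(3, Mul(19, Pow(I, 3)))) = Add(-1, Mul(19, Pow(I, 3))))
Pow(Add(Pow(-20, 2), Function('k')(Function('g')(Function('V')(0), -4))), Rational(1, 2)) = Pow(Add(Pow(-20, 2), Add(-1, Mul(19, Pow(24, 3)))), Rational(1, 2)) = Pow(Add(400, Add(-1, Mul(19, 13824))), Rational(1, 2)) = Pow(Add(400, Add(-1, 262656)), Rational(1, 2)) = Pow(Add(400, 262655), Rational(1, 2)) = Pow(263055, Rational(1, 2))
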